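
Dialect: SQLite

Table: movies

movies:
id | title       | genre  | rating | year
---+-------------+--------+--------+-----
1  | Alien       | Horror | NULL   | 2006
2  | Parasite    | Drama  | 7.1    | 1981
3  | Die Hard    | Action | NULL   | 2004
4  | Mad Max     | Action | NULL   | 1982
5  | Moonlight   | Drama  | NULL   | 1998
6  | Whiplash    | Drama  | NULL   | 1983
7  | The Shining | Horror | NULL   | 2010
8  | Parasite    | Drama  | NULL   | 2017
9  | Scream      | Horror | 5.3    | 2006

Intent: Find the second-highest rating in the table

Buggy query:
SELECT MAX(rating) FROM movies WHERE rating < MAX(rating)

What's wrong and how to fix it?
Bug: The inner MAX is an aggregate inside WHERE, which is not allowed

Fix: Compute the overall MAX in a subquery, then take MAX of rows below it

Corrected query:
SELECT MAX(rating) FROM movies WHERE rating < (SELECT MAX(rating) FROM movies)

Result:
MAX(rating)
-----------
5.3        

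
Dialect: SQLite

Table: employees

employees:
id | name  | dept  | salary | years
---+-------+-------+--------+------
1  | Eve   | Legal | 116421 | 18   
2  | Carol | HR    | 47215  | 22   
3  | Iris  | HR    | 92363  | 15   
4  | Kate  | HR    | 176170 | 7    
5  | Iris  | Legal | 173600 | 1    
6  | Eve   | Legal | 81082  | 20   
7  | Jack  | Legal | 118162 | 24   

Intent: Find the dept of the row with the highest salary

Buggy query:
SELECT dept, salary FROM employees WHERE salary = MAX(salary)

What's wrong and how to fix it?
Bug: WHERE is evaluated per row; an aggregate over the whole table isn't defined there

Fix: Use a subquery: WHERE salary = (SELECT MAX(salary) FROM employees)

Corrected query:
SELECT dept, salary FROM employees WHERE salary = (SELECT MAX(salary) FROM employees)

Result:
dept | salary
-----+-------
HR   | 176170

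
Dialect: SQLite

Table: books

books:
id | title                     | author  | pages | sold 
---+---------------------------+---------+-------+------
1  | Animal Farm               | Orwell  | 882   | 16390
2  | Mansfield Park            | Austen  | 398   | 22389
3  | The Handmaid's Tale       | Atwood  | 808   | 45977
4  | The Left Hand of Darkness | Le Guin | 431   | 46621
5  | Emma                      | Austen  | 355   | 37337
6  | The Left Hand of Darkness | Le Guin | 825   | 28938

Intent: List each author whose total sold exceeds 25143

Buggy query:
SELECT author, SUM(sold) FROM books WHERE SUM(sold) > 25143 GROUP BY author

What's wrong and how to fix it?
Bug: WHERE runs before GROUP BY, so aggregates aren't available there

Fix: Use HAVING (which filters groups after aggregation) instead of WHERE

Corrected query:
SELECT author, SUM(sold) FROM books GROUP BY author HAVING SUM(sold) > 25143

Result:
author  | SUM(sold)
--------+----------
Atwood  | 45977    
Austen  | 59726    
Le Guin | 75559    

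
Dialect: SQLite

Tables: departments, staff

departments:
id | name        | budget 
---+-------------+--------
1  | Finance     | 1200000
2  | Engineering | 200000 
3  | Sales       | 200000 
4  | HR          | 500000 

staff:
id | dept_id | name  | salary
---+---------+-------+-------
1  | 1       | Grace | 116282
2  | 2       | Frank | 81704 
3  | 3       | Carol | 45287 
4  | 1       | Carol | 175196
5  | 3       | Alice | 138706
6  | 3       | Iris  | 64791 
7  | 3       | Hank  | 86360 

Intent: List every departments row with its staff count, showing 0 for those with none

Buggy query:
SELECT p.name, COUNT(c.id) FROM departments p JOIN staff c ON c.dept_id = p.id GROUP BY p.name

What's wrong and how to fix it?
Bug: INNER JOIN drops departments rows that have no matching staff rows

Fix: Switch to LEFT JOIN to retain unmatched parent rows

Corrected query:
SELECT p.name, COUNT(c.id) FROM departments p LEFT JOIN staff c ON c.dept_id = p.id GROUP BY p.name

Result:
name        | COUNT(c.id)
------------+------------
Engineering | 1          
Finance     | 2          
HR          | 0          
Sales       | 4          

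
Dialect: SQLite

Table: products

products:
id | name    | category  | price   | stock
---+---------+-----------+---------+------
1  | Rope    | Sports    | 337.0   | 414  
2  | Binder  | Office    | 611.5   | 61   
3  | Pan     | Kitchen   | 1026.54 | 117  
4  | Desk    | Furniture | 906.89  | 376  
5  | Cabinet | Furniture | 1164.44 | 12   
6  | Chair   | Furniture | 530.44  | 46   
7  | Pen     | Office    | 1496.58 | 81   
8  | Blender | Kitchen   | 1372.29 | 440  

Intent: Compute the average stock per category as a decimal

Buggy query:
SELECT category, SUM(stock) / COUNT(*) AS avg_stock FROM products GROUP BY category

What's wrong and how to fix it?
Bug: Both operands are integers, so '/' performs integer division and truncates

Fix: Cast one side to REAL so the division keeps the fractional part

Corrected query:
SELECT category, SUM(stock) * 1.0 / COUNT(*) AS avg_stock FROM products GROUP BY category

Result:
category  | avg_stock 
----------+-----------
Furniture | 144.666667
Kitchen   | 278.5     
Office    | 71        
Sports    | 414       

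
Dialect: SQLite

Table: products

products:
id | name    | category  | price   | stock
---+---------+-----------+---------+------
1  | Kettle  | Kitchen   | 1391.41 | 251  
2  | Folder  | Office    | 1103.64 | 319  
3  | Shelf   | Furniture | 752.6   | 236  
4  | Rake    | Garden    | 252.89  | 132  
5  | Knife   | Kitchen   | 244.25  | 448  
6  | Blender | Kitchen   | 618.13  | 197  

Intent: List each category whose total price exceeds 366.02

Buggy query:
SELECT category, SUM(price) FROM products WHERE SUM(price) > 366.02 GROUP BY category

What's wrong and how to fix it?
Bug: WHERE runs before GROUP BY, so aggregates aren't available there

Fix: Use HAVING (which filters groups after aggregation) instead of WHERE

Corrected query:
SELECT category, SUM(price) FROM products GROUP BY category HAVING SUM(price) > 366.02

Result:
category  | SUM(price)
----------+-----------
Furniture | 752.6     
Kitchen   | 2253.79   
Office    | 1103.64   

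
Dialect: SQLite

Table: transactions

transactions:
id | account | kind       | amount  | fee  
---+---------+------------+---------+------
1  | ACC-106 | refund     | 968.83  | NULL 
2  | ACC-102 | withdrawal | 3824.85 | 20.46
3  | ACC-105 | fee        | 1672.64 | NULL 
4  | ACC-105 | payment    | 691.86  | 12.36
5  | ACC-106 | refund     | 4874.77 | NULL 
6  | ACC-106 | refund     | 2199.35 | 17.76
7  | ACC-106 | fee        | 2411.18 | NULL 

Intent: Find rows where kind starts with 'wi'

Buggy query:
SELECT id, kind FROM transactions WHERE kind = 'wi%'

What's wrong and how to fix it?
Bug: '=' compares the literal string including the % character; pattern matching needs LIKE

Fix: Replace '=' with LIKE so 'wi%' is treated as a pattern

Corrected query:
SELECT id, kind FROM transactions WHERE kind LIKE 'wi%'

Result:
id | kind      
---+-----------
2  | withdrawal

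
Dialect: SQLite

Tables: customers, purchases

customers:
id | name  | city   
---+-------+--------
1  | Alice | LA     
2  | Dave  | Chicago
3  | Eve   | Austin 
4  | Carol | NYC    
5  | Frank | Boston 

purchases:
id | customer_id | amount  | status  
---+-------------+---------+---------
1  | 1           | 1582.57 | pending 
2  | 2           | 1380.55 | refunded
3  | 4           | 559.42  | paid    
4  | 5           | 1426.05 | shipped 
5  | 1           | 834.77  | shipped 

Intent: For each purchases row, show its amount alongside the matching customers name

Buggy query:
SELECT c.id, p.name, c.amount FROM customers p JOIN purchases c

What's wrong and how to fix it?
Bug: JOIN with no ON clause produces a cartesian product; every purchases row pairs with every customers row

Fix: Specify the join condition linking the foreign key to the parent id

Corrected query:
SELECT c.id, p.name, c.amount FROM customers p JOIN purchases c ON c.customer_id = p.id

Result:
id | name  | amount 
---+-------+--------
1  | Alice | 1582.57
2  | Dave  | 1380.55
3  | Carol | 559.42 
4  | Frank | 1426.05
5  | Alice | 834.77 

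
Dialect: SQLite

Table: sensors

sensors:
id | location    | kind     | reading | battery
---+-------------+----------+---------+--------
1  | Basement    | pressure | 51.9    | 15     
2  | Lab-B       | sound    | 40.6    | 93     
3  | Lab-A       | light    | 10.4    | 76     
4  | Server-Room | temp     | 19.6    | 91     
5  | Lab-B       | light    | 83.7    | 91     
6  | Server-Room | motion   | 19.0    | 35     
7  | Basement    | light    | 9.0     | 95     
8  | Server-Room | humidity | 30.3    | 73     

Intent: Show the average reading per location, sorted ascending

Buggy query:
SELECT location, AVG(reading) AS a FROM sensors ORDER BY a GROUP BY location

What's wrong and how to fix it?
Bug: GROUP BY must precede ORDER BY

Fix: Move ORDER BY to the end, after GROUP BY

Corrected query:
SELECT location, AVG(reading) AS a FROM sensors GROUP BY location ORDER BY a

Result:
location    | a        
------------+----------
Lab-A       | 10.4     
Server-Room | 22.966667
Basement    | 30.45    
Lab-B       | 62.15    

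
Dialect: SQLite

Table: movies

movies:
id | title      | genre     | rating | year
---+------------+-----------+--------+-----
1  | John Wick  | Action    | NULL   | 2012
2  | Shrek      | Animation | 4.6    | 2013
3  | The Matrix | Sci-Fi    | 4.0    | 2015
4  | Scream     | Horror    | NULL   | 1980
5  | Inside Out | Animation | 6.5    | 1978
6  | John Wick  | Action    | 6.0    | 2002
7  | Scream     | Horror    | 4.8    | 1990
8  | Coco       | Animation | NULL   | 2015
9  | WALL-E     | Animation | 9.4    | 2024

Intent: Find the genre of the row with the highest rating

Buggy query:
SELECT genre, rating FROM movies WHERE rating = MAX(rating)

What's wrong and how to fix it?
Bug: WHERE is evaluated per row; an aggregate over the whole table isn't defined there

Fix: Wrap MAX in a scalar subquery so WHERE compares against a single value

Corrected query:
SELECT genre, rating FROM movies WHERE rating = (SELECT MAX(rating) FROM movies)

Result:
genre     | rating
----------+-------
Animation | 9.4   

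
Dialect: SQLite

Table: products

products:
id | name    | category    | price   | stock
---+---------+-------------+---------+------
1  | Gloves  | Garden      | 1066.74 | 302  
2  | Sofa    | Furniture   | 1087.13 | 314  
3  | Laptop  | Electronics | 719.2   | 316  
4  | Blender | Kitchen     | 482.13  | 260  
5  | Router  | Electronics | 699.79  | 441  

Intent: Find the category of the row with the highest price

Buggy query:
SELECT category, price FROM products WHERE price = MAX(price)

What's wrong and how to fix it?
Bug: WHERE is evaluated per row; an aggregate over the whole table isn't defined there

Fix: Wrap MAX in a scalar subquery so WHERE compares against a single value

Corrected query:
SELECT category, price FROM products WHERE price = (SELECT MAX(price) FROM products)

Result:
category  | price  
----------+--------
Furniture | 1087.13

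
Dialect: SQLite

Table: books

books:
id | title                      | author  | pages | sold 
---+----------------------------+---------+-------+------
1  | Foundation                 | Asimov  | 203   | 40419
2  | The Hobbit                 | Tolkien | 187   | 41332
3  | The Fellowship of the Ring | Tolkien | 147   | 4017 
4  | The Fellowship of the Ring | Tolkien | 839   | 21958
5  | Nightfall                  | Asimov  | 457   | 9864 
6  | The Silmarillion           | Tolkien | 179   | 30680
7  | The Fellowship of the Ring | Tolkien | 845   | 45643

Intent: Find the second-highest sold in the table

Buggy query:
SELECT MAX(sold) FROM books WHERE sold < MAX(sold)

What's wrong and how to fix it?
Bug: The inner MAX is an aggregate inside WHERE, which is not allowed

Fix: Compute the overall MAX in a subquery, then take MAX of rows below it

Corrected query:
SELECT MAX(sold) FROM books WHERE sold < (SELECT MAX(sold) FROM books)

Result:
MAX(sold)
---------
41332    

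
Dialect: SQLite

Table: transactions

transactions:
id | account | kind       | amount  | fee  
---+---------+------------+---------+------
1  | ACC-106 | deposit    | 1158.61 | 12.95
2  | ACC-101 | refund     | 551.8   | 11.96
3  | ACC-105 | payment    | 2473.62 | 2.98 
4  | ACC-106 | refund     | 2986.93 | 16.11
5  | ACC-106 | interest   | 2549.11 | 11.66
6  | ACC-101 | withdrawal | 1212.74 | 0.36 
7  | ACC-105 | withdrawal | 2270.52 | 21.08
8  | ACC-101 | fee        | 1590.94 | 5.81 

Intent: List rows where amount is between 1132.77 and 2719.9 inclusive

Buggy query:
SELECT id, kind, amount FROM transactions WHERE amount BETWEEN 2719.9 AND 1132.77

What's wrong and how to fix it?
Bug: BETWEEN expects the lower bound first; with 2719.9 AND 1132.77 the range is empty

Fix: Write BETWEEN 1132.77 AND 2719.9

Corrected query:
SELECT id, kind, amount FROM transactions WHERE amount BETWEEN 1132.77 AND 2719.9

Result:
id | kind       | amount 
---+------------+--------
1  | deposit    | 1158.61
3  | payment    | 2473.62
5  | interest   | 2549.11
6  | withdrawal | 1212.74
7  | withdrawal | 2270.52
8  | fee        | 1590.94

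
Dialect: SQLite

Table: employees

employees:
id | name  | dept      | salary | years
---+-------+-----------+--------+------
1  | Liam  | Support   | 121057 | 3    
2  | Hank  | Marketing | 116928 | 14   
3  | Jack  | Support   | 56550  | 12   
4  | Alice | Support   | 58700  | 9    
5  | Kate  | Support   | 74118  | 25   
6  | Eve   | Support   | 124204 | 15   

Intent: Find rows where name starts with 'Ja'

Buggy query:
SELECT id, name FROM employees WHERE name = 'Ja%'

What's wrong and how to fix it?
Bug: Wildcards only work with LIKE; '=' treats '%' as a literal character

Fix: Replace '=' with LIKE so 'Ja%' is treated as a pattern

Corrected query:
SELECT id, name FROM employees WHERE name LIKE 'Ja%'

Result:
id | name
---+-----
3  | Jack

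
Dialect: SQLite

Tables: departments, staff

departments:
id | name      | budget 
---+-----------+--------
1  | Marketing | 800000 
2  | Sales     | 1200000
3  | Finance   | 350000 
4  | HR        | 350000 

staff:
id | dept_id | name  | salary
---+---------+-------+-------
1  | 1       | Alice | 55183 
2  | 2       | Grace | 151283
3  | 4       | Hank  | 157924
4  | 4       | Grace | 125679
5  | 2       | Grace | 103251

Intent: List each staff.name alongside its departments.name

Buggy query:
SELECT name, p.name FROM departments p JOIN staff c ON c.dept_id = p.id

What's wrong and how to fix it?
Bug: Both tables have a 'name' column; the unqualified reference is ambiguous

Fix: Prefix ambiguous columns with the table alias

Corrected query:
SELECT c.name, p.name FROM departments p JOIN staff c ON c.dept_id = p.id

Result:
name  | name     
------+----------
Alice | Marketing
Grace | Sales    
Hank  | HR       
Grace | HR       
Grace | Sales    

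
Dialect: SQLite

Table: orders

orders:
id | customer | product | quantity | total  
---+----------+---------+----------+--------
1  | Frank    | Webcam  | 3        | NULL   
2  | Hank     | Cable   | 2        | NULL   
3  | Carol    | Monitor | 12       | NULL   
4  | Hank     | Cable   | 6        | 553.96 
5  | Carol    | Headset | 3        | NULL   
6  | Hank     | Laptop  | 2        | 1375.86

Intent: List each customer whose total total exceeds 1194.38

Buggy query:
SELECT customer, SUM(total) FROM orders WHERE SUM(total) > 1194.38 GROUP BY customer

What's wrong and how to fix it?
Bug: SUM(total) is an aggregate, but WHERE filters rows before aggregation

Fix: Use HAVING (which filters groups after aggregation) instead of WHERE

Corrected query:
SELECT customer, SUM(total) FROM orders GROUP BY customer HAVING SUM(total) > 1194.38

Result:
customer | SUM(total)
---------+-----------
Hank     | 1929.82   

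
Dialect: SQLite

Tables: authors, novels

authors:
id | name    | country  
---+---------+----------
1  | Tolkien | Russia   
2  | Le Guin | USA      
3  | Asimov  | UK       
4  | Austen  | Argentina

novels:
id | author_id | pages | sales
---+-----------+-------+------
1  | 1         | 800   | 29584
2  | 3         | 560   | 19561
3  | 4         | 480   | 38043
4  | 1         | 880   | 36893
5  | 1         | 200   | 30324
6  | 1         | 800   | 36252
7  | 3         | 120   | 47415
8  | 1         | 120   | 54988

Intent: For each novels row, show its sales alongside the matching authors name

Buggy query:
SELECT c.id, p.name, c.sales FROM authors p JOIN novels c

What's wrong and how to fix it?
Bug: Missing join condition: each novels row is matched to all authors rows instead of just its own

Fix: Add ON c.author_id = p.id to the JOIN

Corrected query:
SELECT c.id, p.name, c.sales FROM authors p JOIN novels c ON c.author_id = p.id

Result:
id | name    | sales
---+---------+------
1  | Tolkien | 29584
2  | Asimov  | 19561
3  | Austen  | 38043
4  | Tolkien | 36893
5  | Tolkien | 30324
6  | Tolkien | 36252
7  | Asimov  | 47415
8  | Tolkien | 54988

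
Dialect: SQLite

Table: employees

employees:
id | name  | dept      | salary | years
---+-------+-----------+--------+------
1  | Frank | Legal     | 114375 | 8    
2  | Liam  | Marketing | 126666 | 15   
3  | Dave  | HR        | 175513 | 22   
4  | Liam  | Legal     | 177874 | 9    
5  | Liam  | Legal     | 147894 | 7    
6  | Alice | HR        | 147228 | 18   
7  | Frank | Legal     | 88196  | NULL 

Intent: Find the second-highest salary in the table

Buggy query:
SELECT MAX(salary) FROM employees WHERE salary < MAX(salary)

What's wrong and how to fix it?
Bug: The inner MAX is an aggregate inside WHERE, which is not allowed

Fix: Compute the overall MAX in a subquery, then take MAX of rows below it

Corrected query:
SELECT MAX(salary) FROM employees WHERE salary < (SELECT MAX(salary) FROM employees)

Result:
MAX(salary)
-----------
175513     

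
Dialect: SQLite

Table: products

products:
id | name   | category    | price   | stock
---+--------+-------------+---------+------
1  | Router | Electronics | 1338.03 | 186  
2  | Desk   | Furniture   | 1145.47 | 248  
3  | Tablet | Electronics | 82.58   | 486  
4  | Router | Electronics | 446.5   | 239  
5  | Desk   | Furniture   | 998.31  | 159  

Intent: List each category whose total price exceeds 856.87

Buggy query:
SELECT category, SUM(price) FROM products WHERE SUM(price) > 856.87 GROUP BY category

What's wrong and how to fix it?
Bug: Aggregate functions cannot appear in a WHERE clause

Fix: Use HAVING (which filters groups after aggregation) instead of WHERE

Corrected query:
SELECT category, SUM(price) FROM products GROUP BY category HAVING SUM(price) > 856.87

Result:
category    | SUM(price)
------------+-----------
Electronics | 1867.11   
Furniture   | 2143.78   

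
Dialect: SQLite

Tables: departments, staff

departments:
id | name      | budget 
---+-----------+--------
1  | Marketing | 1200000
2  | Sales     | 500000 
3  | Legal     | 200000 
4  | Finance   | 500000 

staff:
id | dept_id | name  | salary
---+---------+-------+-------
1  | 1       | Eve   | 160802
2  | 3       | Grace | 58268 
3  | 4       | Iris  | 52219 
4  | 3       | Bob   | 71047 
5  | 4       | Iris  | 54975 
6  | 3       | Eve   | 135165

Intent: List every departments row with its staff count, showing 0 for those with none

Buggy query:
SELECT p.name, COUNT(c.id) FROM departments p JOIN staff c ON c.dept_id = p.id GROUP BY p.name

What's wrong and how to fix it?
Bug: An inner join excludes parents with zero children

Fix: Use LEFT JOIN so parents without children still appear (COUNT(c.id) gives 0)

Corrected query:
SELECT p.name, COUNT(c.id) FROM departments p LEFT JOIN staff c ON c.dept_id = p.id GROUP BY p.name

Result:
name      | COUNT(c.id)
----------+------------
Finance   | 2          
Legal     | 3          
Marketing | 1          
Sales     | 0          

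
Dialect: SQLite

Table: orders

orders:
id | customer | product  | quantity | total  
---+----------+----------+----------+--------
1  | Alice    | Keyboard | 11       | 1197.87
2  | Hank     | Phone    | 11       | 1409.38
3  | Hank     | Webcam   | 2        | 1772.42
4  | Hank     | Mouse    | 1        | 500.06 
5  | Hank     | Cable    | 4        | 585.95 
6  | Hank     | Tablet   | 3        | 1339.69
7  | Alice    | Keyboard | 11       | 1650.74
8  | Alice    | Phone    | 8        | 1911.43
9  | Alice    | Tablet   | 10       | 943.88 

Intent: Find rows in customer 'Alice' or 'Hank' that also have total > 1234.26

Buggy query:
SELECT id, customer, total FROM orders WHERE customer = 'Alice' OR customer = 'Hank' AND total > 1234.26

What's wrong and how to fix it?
Bug: Without parentheses, AND is evaluated before OR, so the total filter only applies to the 'Hank' branch

Fix: Add parentheses around the OR so the AND applies to both alternatives

Corrected query:
SELECT id, customer, total FROM orders WHERE (customer = 'Alice' OR customer = 'Hank') AND total > 1234.26

Result:
id | customer | total  
---+----------+--------
2  | Hank     | 1409.38
3  | Hank     | 1772.42
6  | Hank     | 1339.69
7  | Alice    | 1650.74
8  | Alice    | 1911.43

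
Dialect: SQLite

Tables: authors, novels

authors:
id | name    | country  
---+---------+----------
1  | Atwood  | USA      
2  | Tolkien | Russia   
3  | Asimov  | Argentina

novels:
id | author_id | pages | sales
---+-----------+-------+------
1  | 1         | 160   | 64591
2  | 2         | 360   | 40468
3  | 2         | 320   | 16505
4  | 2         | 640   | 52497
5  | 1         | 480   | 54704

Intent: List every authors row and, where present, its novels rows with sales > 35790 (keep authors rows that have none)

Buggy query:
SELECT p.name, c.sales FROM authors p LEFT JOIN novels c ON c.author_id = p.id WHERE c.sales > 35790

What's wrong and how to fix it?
Bug: Filtering c.sales in WHERE discards the NULL rows produced by LEFT JOIN, turning it into an inner join

Fix: Move the right-table condition into the ON clause so unmatched parents are kept

Corrected query:
SELECT p.name, c.sales FROM authors p LEFT JOIN novels c ON c.author_id = p.id AND c.sales > 35790

Result:
name    | sales
--------+------
Atwood  | 54704
Atwood  | 64591
Tolkien | 40468
Tolkien | 52497
Asimov  | NULL 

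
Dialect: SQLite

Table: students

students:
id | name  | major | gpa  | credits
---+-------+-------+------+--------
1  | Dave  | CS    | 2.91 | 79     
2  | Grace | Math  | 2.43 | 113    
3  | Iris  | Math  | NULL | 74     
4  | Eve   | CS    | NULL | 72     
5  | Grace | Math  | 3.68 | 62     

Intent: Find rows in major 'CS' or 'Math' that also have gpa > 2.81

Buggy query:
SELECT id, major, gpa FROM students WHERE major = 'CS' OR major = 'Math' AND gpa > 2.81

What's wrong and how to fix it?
Bug: AND binds tighter than OR, so this parses as major = 'CS' OR (major = 'Math' AND gpa > 2.81)

Fix: Add parentheses around the OR so the AND applies to both alternatives

Corrected query:
SELECT id, major, gpa FROM students WHERE (major = 'CS' OR major = 'Math') AND gpa > 2.81

Result:
id | major | gpa 
---+-------+-----
1  | CS    | 2.91
5  | Math  | 3.68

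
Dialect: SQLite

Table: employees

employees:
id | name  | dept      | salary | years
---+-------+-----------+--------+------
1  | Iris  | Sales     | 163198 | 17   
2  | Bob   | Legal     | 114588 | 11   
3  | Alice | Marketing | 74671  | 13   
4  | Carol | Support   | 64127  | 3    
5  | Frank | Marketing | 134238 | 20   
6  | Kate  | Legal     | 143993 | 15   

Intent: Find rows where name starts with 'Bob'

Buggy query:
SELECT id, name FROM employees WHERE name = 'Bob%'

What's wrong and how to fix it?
Bug: Wildcards only work with LIKE; '=' treats '%' as a literal character

Fix: Use LIKE for wildcard pattern matching

Corrected query:
SELECT id, name FROM employees WHERE name LIKE 'Bob%'

Result:
id | name
---+-----
2  | Bob 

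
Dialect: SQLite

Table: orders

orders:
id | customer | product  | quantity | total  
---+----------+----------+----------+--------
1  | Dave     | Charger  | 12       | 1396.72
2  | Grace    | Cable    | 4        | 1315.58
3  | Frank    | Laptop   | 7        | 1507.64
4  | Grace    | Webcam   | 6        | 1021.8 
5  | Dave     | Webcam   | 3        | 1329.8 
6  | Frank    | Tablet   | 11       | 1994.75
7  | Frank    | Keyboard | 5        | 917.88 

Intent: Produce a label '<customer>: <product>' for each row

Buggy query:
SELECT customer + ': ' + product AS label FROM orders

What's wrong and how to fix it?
Bug: SQLite uses || for string concatenation; + coerces text to numbers (yielding 0)

Fix: Replace + with || to concatenate text

Corrected query:
SELECT customer || ': ' || product AS label FROM orders

Result:
label          
---------------
Dave: Charger  
Grace: Cable   
Frank: Laptop  
Grace: Webcam  
Dave: Webcam   
Frank: Tablet  
Frank: Keyboard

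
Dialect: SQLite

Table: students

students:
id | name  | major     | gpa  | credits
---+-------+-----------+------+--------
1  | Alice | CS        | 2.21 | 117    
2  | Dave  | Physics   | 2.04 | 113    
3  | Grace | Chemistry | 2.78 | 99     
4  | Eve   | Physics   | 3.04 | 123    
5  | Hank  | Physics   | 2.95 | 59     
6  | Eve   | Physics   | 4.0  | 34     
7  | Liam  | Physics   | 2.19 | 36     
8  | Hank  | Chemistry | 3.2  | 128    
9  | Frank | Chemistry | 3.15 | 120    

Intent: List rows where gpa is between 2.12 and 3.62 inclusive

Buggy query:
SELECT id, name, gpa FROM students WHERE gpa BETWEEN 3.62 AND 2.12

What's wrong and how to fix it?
Bug: BETWEEN expects the lower bound first; with 3.62 AND 2.12 the range is empty

Fix: Write BETWEEN 2.12 AND 3.62

Corrected query:
SELECT id, name, gpa FROM students WHERE gpa BETWEEN 2.12 AND 3.62

Result:
id | name  | gpa 
---+-------+-----
1  | Alice | 2.21
3  | Grace | 2.78
4  | Eve   | 3.04
5  | Hank  | 2.95
7  | Liam  | 2.19
8  | Hank  | 3.2 
9  | Frank | 3.15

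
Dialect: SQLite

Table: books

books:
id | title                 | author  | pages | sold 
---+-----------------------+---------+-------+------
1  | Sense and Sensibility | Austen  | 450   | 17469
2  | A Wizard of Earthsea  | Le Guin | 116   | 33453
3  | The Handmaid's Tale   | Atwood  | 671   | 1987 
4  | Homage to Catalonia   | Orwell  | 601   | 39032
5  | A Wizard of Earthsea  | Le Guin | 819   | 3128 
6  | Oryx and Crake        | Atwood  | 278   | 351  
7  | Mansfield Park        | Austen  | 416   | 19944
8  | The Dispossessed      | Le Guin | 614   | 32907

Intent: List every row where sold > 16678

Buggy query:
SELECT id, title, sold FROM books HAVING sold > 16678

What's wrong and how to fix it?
Bug: This is a non-aggregate query (no GROUP BY, no aggregates), so in SQLite the HAVING clause is invalid here; a row-level condition belongs in WHERE

Fix: Use WHERE for row-level filtering

Corrected query:
SELECT id, title, sold FROM books WHERE sold > 16678

Result:
id | title                 | sold 
---+-----------------------+------
1  | Sense and Sensibility | 17469
2  | A Wizard of Earthsea  | 33453
4  | Homage to Catalonia   | 39032
7  | Mansfield Park        | 19944
8  | The Dispossessed      | 32907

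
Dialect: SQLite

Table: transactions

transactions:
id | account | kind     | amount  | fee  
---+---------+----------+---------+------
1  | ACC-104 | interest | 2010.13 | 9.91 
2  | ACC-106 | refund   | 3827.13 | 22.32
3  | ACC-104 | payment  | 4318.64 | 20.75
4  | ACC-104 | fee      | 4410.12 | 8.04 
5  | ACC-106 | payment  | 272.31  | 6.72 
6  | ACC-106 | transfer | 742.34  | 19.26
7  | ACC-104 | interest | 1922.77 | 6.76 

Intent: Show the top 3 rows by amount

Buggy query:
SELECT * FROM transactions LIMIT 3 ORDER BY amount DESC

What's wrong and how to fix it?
Bug: ORDER BY cannot follow LIMIT; LIMIT is the final clause

Fix: Sort with ORDER BY, then apply LIMIT

Corrected query:
SELECT * FROM transactions ORDER BY amount DESC LIMIT 3

Result:
id | account | kind    | amount  | fee  
---+---------+---------+---------+------
4  | ACC-104 | fee     | 4410.12 | 8.04 
3  | ACC-104 | payment | 4318.64 | 20.75
2  | ACC-106 | refund  | 3827.13 | 22.32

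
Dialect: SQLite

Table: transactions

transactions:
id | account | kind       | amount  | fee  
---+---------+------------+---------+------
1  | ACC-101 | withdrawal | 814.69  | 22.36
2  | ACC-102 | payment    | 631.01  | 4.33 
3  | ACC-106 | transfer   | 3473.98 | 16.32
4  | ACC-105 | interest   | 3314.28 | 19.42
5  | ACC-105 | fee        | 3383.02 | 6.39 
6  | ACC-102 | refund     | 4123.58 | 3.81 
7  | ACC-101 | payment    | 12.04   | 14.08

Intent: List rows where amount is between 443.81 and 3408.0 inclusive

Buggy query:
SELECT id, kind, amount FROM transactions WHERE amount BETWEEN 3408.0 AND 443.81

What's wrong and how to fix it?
Bug: BETWEEN expects the lower bound first; with 3408.0 AND 443.81 the range is empty

Fix: Swap the bounds so the smaller value comes first

Corrected query:
SELECT id, kind, amount FROM transactions WHERE amount BETWEEN 443.81 AND 3408.0

Result:
id | kind       | amount 
---+------------+--------
1  | withdrawal | 814.69 
2  | payment    | 631.01 
4  | interest   | 3314.28
5  | fee        | 3383.02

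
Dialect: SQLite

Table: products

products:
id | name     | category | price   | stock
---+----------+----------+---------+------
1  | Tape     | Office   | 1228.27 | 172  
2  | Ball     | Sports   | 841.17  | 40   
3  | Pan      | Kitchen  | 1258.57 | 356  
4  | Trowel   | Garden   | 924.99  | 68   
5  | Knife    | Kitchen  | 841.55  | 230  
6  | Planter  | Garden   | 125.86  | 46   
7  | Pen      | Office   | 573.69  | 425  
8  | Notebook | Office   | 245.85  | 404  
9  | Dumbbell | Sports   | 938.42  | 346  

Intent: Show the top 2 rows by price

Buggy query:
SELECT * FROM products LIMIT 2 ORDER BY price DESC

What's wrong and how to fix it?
Bug: LIMIT must come after ORDER BY

Fix: Sort with ORDER BY, then apply LIMIT

Corrected query:
SELECT * FROM products ORDER BY price DESC LIMIT 2

Result:
id | name | category | price   | stock
---+------+----------+---------+------
3  | Pan  | Kitchen  | 1258.57 | 356  
1  | Tape | Office   | 1228.27 | 172  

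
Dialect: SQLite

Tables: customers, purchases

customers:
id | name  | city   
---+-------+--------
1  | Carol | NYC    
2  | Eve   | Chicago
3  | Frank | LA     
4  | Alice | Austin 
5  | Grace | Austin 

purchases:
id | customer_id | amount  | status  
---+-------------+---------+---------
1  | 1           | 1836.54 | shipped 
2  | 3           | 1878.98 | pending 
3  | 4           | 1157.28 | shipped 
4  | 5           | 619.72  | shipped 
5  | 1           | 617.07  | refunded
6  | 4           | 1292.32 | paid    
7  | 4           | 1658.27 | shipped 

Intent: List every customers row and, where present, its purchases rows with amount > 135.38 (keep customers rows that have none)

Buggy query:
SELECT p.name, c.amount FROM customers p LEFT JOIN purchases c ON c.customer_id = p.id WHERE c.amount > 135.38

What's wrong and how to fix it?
Bug: Filtering c.amount in WHERE discards the NULL rows produced by LEFT JOIN, turning it into an inner join

Fix: Move the right-table condition into the ON clause so unmatched parents are kept

Corrected query:
SELECT p.name, c.amount FROM customers p LEFT JOIN purchases c ON c.customer_id = p.id AND c.amount > 135.38

Result:
name  | amount 
------+--------
Carol | 617.07 
Carol | 1836.54
Eve   | NULL   
Frank | 1878.98
Alice | 1157.28
Alice | 1292.32
Alice | 1658.27
Grace | 619.72 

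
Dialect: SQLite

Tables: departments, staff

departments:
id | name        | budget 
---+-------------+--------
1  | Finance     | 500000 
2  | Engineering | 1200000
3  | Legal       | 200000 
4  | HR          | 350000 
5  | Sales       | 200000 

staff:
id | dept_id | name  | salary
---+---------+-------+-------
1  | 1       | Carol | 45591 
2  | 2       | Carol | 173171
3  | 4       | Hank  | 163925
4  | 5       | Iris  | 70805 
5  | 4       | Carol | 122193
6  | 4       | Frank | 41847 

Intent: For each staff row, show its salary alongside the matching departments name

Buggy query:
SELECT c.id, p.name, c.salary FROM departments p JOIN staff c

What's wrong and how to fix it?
Bug: JOIN with no ON clause produces a cartesian product; every staff row pairs with every departments row

Fix: Specify the join condition linking the foreign key to the parent id

Corrected query:
SELECT c.id, p.name, c.salary FROM departments p JOIN staff c ON c.dept_id = p.id

Result:
id | name        | salary
---+-------------+-------
1  | Finance     | 45591 
2  | Engineering | 173171
3  | HR          | 163925
4  | Sales       | 70805 
5  | HR          | 122193
6  | HR          | 41847 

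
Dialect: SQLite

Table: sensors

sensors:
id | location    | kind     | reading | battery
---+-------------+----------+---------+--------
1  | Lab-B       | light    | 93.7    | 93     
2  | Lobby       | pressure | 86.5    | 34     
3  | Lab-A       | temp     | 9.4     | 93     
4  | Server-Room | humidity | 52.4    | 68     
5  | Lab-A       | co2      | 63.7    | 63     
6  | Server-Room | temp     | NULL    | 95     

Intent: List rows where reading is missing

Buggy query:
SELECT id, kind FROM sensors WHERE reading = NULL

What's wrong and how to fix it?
Bug: '= NULL' is always unknown in SQL three-valued logic, so no rows match

Fix: Use IS NULL to test for NULL

Corrected query:
SELECT id, kind FROM sensors WHERE reading IS NULL

Result:
id | kind
---+-----
6  | temp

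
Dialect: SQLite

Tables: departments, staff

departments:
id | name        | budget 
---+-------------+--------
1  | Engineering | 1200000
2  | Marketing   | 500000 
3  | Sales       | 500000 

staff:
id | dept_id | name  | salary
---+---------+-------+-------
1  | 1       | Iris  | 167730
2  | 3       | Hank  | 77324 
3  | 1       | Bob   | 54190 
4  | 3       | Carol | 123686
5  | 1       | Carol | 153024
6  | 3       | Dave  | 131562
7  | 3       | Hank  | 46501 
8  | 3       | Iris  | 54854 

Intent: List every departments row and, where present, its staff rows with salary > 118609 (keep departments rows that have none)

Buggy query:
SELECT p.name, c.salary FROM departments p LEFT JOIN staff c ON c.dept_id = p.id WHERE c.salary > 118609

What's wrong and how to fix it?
Bug: A WHERE condition on the right-hand table after LEFT JOIN drops unmatched parents

Fix: Put 'c.salary > 118609' in the JOIN's ON clause instead of WHERE

Corrected query:
SELECT p.name, c.salary FROM departments p LEFT JOIN staff c ON c.dept_id = p.id AND c.salary > 118609

Result:
name        | salary
------------+-------
Engineering | 153024
Engineering | 167730
Marketing   | NULL  
Sales       | 123686
Sales       | 131562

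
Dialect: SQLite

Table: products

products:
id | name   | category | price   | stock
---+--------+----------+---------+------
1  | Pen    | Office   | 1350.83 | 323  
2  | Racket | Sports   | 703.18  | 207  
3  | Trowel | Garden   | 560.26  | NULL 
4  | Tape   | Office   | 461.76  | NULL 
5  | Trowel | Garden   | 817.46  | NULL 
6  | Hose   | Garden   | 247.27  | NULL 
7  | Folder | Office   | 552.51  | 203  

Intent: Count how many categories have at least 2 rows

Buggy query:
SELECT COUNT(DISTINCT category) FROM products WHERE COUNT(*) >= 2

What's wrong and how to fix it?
Bug: WHERE filters individual rows, not groups, so a group-level COUNT is invalid there

Fix: Use a subquery that GROUPs and filters with HAVING, then count its rows

Corrected query:
SELECT COUNT(*) FROM (SELECT category FROM products GROUP BY category HAVING COUNT(*) >= 2)

Result:
COUNT(*)
--------
2       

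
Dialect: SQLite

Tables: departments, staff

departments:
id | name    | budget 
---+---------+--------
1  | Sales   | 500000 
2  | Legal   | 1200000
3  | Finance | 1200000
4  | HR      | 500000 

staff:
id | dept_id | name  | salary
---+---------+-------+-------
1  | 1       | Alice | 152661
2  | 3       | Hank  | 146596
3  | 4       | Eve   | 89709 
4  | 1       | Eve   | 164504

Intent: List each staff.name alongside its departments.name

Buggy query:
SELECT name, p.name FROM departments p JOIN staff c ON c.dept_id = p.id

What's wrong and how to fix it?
Bug: 'name' exists in both joined tables, so the database can't tell which one is meant

Fix: Qualify the column with its table alias (c.name)

Corrected query:
SELECT c.name, p.name FROM departments p JOIN staff c ON c.dept_id = p.id

Result:
name  | name   
------+--------
Alice | Sales  
Hank  | Finance
Eve   | HR     
Eve   | Sales  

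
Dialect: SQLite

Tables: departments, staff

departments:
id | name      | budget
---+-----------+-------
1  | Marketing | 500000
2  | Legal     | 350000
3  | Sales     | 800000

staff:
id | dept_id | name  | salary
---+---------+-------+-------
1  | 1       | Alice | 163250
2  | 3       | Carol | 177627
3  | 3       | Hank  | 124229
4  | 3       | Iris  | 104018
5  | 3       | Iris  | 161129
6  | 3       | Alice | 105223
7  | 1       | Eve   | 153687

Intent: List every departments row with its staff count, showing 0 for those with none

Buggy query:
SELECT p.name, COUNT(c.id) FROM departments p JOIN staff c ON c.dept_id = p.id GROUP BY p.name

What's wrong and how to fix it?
Bug: INNER JOIN drops departments rows that have no matching staff rows

Fix: Use LEFT JOIN so parents without children still appear (COUNT(c.id) gives 0)

Corrected query:
SELECT p.name, COUNT(c.id) FROM departments p LEFT JOIN staff c ON c.dept_id = p.id GROUP BY p.name

Result:
name      | COUNT(c.id)
----------+------------
Legal     | 0          
Marketing | 2          
Sales     | 5          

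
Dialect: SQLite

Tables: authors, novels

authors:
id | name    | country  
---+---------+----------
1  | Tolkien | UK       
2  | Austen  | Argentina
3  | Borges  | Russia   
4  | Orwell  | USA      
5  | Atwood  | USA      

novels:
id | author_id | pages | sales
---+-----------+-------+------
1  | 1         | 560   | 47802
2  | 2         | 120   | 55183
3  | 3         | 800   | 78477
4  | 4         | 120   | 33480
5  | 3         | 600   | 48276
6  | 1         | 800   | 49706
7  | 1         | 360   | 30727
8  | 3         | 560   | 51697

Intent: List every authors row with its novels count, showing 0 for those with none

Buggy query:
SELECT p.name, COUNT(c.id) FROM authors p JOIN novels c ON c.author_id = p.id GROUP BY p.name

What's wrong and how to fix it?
Bug: INNER JOIN drops authors rows that have no matching novels rows

Fix: Switch to LEFT JOIN to retain unmatched parent rows

Corrected query:
SELECT p.name, COUNT(c.id) FROM authors p LEFT JOIN novels c ON c.author_id = p.id GROUP BY p.name

Result:
name    | COUNT(c.id)
--------+------------
Atwood  | 0          
Austen  | 1          
Borges  | 3          
Orwell  | 1          
Tolkien | 3          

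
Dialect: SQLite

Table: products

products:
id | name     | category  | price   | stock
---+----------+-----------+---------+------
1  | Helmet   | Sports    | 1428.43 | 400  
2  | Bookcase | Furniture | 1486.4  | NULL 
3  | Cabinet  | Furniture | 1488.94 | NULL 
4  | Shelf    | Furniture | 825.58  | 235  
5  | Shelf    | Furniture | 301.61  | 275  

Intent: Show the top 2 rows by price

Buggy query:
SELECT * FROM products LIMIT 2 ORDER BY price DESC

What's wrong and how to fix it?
Bug: LIMIT must come after ORDER BY

Fix: Swap the clauses: ORDER BY first, then LIMIT

Corrected query:
SELECT * FROM products ORDER BY price DESC LIMIT 2

Result:
id | name     | category  | price   | stock
---+----------+-----------+---------+------
3  | Cabinet  | Furniture | 1488.94 | NULL 
2  | Bookcase | Furniture | 1486.4  | NULL 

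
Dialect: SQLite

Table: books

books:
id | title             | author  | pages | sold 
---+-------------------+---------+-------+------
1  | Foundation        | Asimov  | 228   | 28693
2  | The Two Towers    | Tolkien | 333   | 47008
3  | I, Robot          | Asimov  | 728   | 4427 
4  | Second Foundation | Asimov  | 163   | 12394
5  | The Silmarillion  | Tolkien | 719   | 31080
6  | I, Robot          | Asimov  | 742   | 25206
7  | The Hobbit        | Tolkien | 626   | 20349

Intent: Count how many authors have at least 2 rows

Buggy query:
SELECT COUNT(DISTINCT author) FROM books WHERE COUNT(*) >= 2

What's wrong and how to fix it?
Bug: WHERE filters individual rows, not groups, so a group-level COUNT is invalid there

Fix: Group first with HAVING COUNT(*) >= 2, then COUNT the resulting groups

Corrected query:
SELECT COUNT(*) FROM (SELECT author FROM books GROUP BY author HAVING COUNT(*) >= 2)

Result:
COUNT(*)
--------
2       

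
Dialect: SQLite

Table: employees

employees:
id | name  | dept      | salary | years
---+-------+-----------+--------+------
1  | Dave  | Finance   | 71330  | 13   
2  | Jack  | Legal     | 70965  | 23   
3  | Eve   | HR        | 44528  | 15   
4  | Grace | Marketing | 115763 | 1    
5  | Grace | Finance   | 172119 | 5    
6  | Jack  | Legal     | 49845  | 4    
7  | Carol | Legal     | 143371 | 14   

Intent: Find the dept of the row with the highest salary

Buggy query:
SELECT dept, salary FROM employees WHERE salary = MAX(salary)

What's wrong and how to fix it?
Bug: WHERE is evaluated per row; an aggregate over the whole table isn't defined there

Fix: Use a subquery: WHERE salary = (SELECT MAX(salary) FROM employees)

Corrected query:
SELECT dept, salary FROM employees WHERE salary = (SELECT MAX(salary) FROM employees)

Result:
dept    | salary
--------+-------
Finance | 172119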